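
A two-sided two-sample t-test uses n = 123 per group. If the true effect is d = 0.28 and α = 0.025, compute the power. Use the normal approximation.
Power ≈ 0.48

Power calculation (two-sample t-test, normal approximation):
z_β = d · √(n/2) - z_{α/2}
z_β = 0.28 · √(123/2) - 2.241
z_β = 0.28 · 7.842 - 2.241
z_β = -0.046

Power = Φ(z_β) = Φ(-0.046) ≈ 0.482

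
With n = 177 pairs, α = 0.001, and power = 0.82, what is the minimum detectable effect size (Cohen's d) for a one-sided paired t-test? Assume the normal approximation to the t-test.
d ≈ 0.30

Minimum detectable effect (paired t-test, normal approximation):
d = (z_α + z_β) / √n
d = (3.090 + 0.915) / √177
d = 4.006 / 13.304
d ≈ 0.30

By Cohen's convention (0.2 small / 0.5 medium / 0.8 large): small effect.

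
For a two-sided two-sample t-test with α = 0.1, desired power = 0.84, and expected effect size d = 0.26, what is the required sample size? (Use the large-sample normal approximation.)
n = 207 per group

Sample size formula (two-sample t-test, normal approximation):
n = 2 · ((z_{α/2} + z_β) / d)²

z_{α/2} = 1.645 (for α = 0.1, two-sided)
z_β = 0.994 (for power = 0.84)
d = 0.26

n = 2 · ((1.645 + 0.994) / 0.26)²
n = 2 · (10.150)²
n ≈ 206.04
Round up to the next whole number: n = 207 per group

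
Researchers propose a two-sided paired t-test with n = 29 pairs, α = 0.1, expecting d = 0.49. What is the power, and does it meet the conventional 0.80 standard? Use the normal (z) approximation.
Power ≈ 0.84; the study is adequately powered (power ≥ 0.80)

Power calculation (paired t-test, normal approximation):
z_β = d · √n - z_{α/2}
z_β = 0.49 · √29 - 1.645
z_β = 0.49 · 5.385 - 1.645
z_β = 0.994

Power = Φ(z_β) = Φ(0.994) ≈ 0.840

Effect size d = 0.49 is small by Cohen's convention (0.2/0.5/0.8).

Threshold: power ≥ 0.80 is conventionally adequate.
Power ≈ 0.84 → the study is adequately powered (power ≥ 0.80).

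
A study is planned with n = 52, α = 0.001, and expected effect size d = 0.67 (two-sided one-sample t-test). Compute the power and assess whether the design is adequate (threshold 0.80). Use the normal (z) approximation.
Power ≈ 0.94; the study is adequately powered (power ≥ 0.80)

Power calculation (one-sample t-test, normal approximation):
z_β = d · √n - z_{α/2}
z_β = 0.67 · √52 - 3.291
z_β = 0.67 · 7.211 - 3.291
z_β = 1.541

Power = Φ(z_β) = Φ(1.541) ≈ 0.938

Effect size d = 0.67 is medium by Cohen's convention (0.2/0.5/0.8).

Threshold: power ≥ 0.80 is conventionally adequate.
Power ≈ 0.94 → the study is adequately powered (power ≥ 0.80).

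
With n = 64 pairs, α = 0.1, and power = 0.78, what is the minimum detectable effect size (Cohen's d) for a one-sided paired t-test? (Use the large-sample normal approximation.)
d ≈ 0.26

Minimum detectable effect (paired t-test, normal approximation):
d = (z_α + z_β) / √n
d = (1.282 + 0.772) / √64
d = 2.054 / 8.000
d ≈ 0.26

By Cohen's convention (0.2 small / 0.5 medium / 0.8 large): small effect.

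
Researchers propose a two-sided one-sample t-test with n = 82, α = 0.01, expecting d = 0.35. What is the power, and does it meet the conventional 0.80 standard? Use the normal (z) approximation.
Power ≈ 0.72; the study is underpowered (power < 0.80)

Power calculation (one-sample t-test, normal approximation):
z_β = d · √n - z_{α/2}
z_β = 0.35 · √82 - 2.576
z_β = 0.35 · 9.055 - 2.576
z_β = 0.594

Power = Φ(z_β) = Φ(0.594) ≈ 0.724

Effect size d = 0.35 is small by Cohen's convention (0.2/0.5/0.8).

Threshold: power ≥ 0.80 is conventionally adequate.
Power ≈ 0.72 → the study is underpowered (power < 0.80).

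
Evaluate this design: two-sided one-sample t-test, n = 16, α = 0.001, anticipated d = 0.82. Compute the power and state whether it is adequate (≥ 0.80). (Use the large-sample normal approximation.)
Power ≈ 0.50; the study is underpowered (power < 0.80)

Power calculation (one-sample t-test, normal approximation):
z_β = d · √n - z_{α/2}
z_β = 0.82 · √16 - 3.291
z_β = 0.82 · 4.000 - 3.291
z_β = -0.011

Power = Φ(z_β) = Φ(-0.011) ≈ 0.496

Effect size d = 0.82 is large by Cohen's convention (0.2/0.5/0.8).

Threshold: power ≥ 0.80 is conventionally adequate.
Power ≈ 0.50 → the study is underpowered (power < 0.80).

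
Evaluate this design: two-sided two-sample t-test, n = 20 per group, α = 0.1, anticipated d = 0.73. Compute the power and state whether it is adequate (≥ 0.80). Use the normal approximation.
Power ≈ 0.75; the study is underpowered (power < 0.80)

Power calculation (two-sample t-test, normal approximation):
z_β = d · √(n/2) - z_{α/2}
z_β = 0.73 · √(20/2) - 1.645
z_β = 0.73 · 3.162 - 1.645
z_β = 0.664

Power = Φ(z_β) = Φ(0.664) ≈ 0.747

Effect size d = 0.73 is medium by Cohen's convention (0.2/0.5/0.8).

Threshold: power ≥ 0.80 is conventionally adequate.
Power ≈ 0.75 → the study is underpowered (power < 0.80).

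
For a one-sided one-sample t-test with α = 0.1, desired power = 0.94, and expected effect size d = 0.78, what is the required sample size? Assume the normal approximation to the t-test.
n = 14

Sample size formula (one-sample t-test, normal approximation):
n = ((z_α + z_β) / d)²

z_α = 1.282 (for α = 0.1, one-sided)
z_β = 1.555 (for power = 0.94)
d = 0.78

n = ((1.282 + 1.555) / 0.78)²
n = (3.637)²
n ≈ 13.23
Round up to the next whole number: n = 14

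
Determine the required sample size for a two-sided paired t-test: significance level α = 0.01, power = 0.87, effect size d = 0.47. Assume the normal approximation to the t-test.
n = 63 pairs

Sample size formula (paired t-test, normal approximation):
n = ((z_{α/2} + z_β) / d)²

z_{α/2} = 2.576 (for α = 0.01, two-sided)
z_β = 1.126 (for power = 0.87)
d = 0.47

n = ((2.576 + 1.126) / 0.47)²
n = (7.877)²
n ≈ 62.05
Round up to the next whole number: n = 63 pairs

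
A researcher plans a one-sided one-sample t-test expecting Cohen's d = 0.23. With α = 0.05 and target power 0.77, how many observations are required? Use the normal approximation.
n = 108

Sample size formula (one-sample t-test, normal approximation):
n = ((z_α + z_β) / d)²

z_α = 1.645 (for α = 0.05, one-sided)
z_β = 0.739 (for power = 0.77)
d = 0.23

n = ((1.645 + 0.739) / 0.23)²
n = (10.365)²
n ≈ 107.43
Round up to the next whole number: n = 108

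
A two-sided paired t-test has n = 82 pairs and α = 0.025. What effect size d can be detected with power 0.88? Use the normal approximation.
d ≈ 0.38

Minimum detectable effect (paired t-test, normal approximation):
d = (z_{α/2} + z_β) / √n
d = (2.241 + 1.175) / √82
d = 3.416 / 9.055
d ≈ 0.38

By Cohen's convention (0.2 small / 0.5 medium / 0.8 large): small effect.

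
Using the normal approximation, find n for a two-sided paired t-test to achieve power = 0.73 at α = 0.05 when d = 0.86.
n = 9 pairs

Sample size formula (paired t-test, normal approximation):
n = ((z_{α/2} + z_β) / d)²

z_{α/2} = 1.960 (for α = 0.05, two-sided)
z_β = 0.613 (for power = 0.73)
d = 0.86

n = ((1.960 + 0.613) / 0.86)²
n = (2.992)²
n ≈ 8.95
Round up to the next whole number: n = 9 pairs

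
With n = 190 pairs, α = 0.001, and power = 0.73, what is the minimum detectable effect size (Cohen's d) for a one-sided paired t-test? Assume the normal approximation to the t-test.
d ≈ 0.27

Minimum detectable effect (paired t-test, normal approximation):
d = (z_α + z_β) / √n
d = (3.090 + 0.613) / √190
d = 3.703 / 13.784
d ≈ 0.27

By Cohen's convention (0.2 small / 0.5 medium / 0.8 large): small effect.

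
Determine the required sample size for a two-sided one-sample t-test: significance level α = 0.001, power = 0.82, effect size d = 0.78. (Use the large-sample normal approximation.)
n = 30

Sample size formula (one-sample t-test, normal approximation):
n = ((z_{α/2} + z_β) / d)²

z_{α/2} = 3.291 (for α = 0.001, two-sided)
z_β = 0.915 (for power = 0.82)
d = 0.78

n = ((3.291 + 0.915) / 0.78)²
n = (5.392)²
n ≈ 29.07
Round up to the next whole number: n = 30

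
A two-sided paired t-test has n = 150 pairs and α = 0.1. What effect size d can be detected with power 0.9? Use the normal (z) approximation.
d ≈ 0.24

Minimum detectable effect (paired t-test, normal approximation):
d = (z_{α/2} + z_β) / √n
d = (1.645 + 1.282) / √150
d = 2.926 / 12.247
d ≈ 0.24

By Cohen's convention (0.2 small / 0.5 medium / 0.8 large): small effect.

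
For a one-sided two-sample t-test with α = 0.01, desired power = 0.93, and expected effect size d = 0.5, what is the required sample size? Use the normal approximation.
n = 116 per group

Sample size formula (two-sample t-test, normal approximation):
n = 2 · ((z_α + z_β) / d)²

z_α = 2.326 (for α = 0.01, one-sided)
z_β = 1.476 (for power = 0.93)
d = 0.5

n = 2 · ((2.326 + 1.476) / 0.5)²
n = 2 · (7.604)²
n ≈ 115.64
Round up to the next whole number: n = 116 per group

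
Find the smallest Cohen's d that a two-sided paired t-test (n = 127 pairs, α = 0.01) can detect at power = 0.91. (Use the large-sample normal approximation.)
d ≈ 0.35

Minimum detectable effect (paired t-test, normal approximation):
d = (z_{α/2} + z_β) / √n
d = (2.576 + 1.341) / √127
d = 3.917 / 11.269
d ≈ 0.35

By Cohen's convention (0.2 small / 0.5 medium / 0.8 large): small effect.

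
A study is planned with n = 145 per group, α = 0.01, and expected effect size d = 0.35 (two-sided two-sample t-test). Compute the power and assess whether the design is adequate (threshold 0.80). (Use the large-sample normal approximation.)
Power ≈ 0.66; the study is underpowered (power < 0.80)

Power calculation (two-sample t-test, normal approximation):
z_β = d · √(n/2) - z_{α/2}
z_β = 0.35 · √(145/2) - 2.576
z_β = 0.35 · 8.515 - 2.576
z_β = 0.404

Power = Φ(z_β) = Φ(0.404) ≈ 0.657

Effect size d = 0.35 is small by Cohen's convention (0.2/0.5/0.8).

Threshold: power ≥ 0.80 is conventionally adequate.
Power ≈ 0.66 → the study is underpowered (power < 0.80).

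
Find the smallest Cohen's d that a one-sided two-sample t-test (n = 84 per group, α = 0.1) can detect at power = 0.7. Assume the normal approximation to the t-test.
d ≈ 0.28

Minimum detectable effect (two-sample t-test, normal approximation):
d = (z_α + z_β) / √(n/2)
d = (1.282 + 0.524) / √(84/2)
d = 1.806 / 6.481
d ≈ 0.28

By Cohen's convention (0.2 small / 0.5 medium / 0.8 large): small effect.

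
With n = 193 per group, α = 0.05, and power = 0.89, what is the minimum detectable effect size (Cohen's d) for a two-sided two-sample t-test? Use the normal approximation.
d ≈ 0.32

Minimum detectable effect (two-sample t-test, normal approximation):
d = (z_{α/2} + z_β) / √(n/2)
d = (1.960 + 1.227) / √(193/2)
d = 3.186 / 9.823
d ≈ 0.32

By Cohen's convention (0.2 small / 0.5 medium / 0.8 large): small effect.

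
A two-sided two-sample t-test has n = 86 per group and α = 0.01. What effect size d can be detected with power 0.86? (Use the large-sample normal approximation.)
d ≈ 0.56

Minimum detectable effect (two-sample t-test, normal approximation):
d = (z_{α/2} + z_β) / √(n/2)
d = (2.576 + 1.080) / √(86/2)
d = 3.656 / 6.557
d ≈ 0.56

By Cohen's convention (0.2 small / 0.5 medium / 0.8 large): medium effect.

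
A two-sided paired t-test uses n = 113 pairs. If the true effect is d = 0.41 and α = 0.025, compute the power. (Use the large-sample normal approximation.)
Power ≈ 0.98

Power calculation (paired t-test, normal approximation):
z_β = d · √n - z_{α/2}
z_β = 0.41 · √113 - 2.241
z_β = 0.41 · 10.630 - 2.241
z_β = 2.117

Power = Φ(z_β) = Φ(2.117) ≈ 0.983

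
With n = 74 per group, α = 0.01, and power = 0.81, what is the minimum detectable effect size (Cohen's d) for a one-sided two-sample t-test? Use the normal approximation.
d ≈ 0.53

Minimum detectable effect (two-sample t-test, normal approximation):
d = (z_α + z_β) / √(n/2)
d = (2.326 + 0.878) / √(74/2)
d = 3.204 / 6.083
d ≈ 0.53

By Cohen's convention (0.2 small / 0.5 medium / 0.8 large): medium effect.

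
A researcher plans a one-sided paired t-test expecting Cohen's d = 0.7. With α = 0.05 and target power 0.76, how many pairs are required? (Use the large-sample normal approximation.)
n = 12 pairs

Sample size formula (paired t-test, normal approximation):
n = ((z_α + z_β) / d)²

z_α = 1.645 (for α = 0.05, one-sided)
z_β = 0.706 (for power = 0.76)
d = 0.7

n = ((1.645 + 0.706) / 0.7)²
n = (3.359)²
n ≈ 11.28
Round up to the next whole number: n = 12 pairs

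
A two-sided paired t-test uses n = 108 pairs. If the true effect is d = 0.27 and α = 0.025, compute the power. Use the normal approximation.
Power ≈ 0.71

Power calculation (paired t-test, normal approximation):
z_β = d · √n - z_{α/2}
z_β = 0.27 · √108 - 2.241
z_β = 0.27 · 10.392 - 2.241
z_β = 0.565

Power = Φ(z_β) = Φ(0.565) ≈ 0.714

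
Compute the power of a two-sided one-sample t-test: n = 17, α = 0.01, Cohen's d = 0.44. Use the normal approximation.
Power ≈ 0.22

Power calculation (one-sample t-test, normal approximation):
z_β = d · √n - z_{α/2}
z_β = 0.44 · √17 - 2.576
z_β = 0.44 · 4.123 - 2.576
z_β = -0.762

Power = Φ(z_β) = Φ(-0.762) ≈ 0.223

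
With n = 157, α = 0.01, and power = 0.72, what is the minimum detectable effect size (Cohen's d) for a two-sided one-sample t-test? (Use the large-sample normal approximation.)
d ≈ 0.25

Minimum detectable effect (one-sample t-test, normal approximation):
d = (z_{α/2} + z_β) / √n
d = (2.576 + 0.583) / √157
d = 3.159 / 12.530
d ≈ 0.25

By Cohen's convention (0.2 small / 0.5 medium / 0.8 large): small effect.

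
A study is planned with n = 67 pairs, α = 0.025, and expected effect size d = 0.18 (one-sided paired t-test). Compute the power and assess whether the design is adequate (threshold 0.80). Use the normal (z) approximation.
Power ≈ 0.31; the study is underpowered (power < 0.80)

Power calculation (paired t-test, normal approximation):
z_β = d · √n - z_α
z_β = 0.18 · √67 - 1.960
z_β = 0.18 · 8.185 - 1.960
z_β = -0.487

Power = Φ(z_β) = Φ(-0.487) ≈ 0.313

Effect size d = 0.18 is very small by Cohen's convention (0.2/0.5/0.8).

Threshold: power ≥ 0.80 is conventionally adequate.
Power ≈ 0.31 → the study is underpowered (power < 0.80).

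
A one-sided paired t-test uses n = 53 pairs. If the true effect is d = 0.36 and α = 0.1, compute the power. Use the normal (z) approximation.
Power ≈ 0.91

Power calculation (paired t-test, normal approximation):
z_β = d · √n - z_α
z_β = 0.36 · √53 - 1.282
z_β = 0.36 · 7.280 - 1.282
z_β = 1.339

Power = Φ(z_β) = Φ(1.339) ≈ 0.910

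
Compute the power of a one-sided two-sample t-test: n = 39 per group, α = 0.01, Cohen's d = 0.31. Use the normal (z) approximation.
Power ≈ 0.17

Power calculation (two-sample t-test, normal approximation):
z_β = d · √(n/2) - z_α
z_β = 0.31 · √(39/2) - 2.326
z_β = 0.31 · 4.416 - 2.326
z_β = -0.957

Power = Φ(z_β) = Φ(-0.957) ≈ 0.169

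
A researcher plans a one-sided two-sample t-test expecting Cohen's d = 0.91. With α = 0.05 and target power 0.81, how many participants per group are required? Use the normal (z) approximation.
n = 16 per group

Sample size formula (two-sample t-test, normal approximation):
n = 2 · ((z_α + z_β) / d)²

z_α = 1.645 (for α = 0.05, one-sided)
z_β = 0.878 (for power = 0.81)
d = 0.91

n = 2 · ((1.645 + 0.878) / 0.91)²
n = 2 · (2.773)²
n ≈ 15.38
Round up to the next whole number: n = 16 per group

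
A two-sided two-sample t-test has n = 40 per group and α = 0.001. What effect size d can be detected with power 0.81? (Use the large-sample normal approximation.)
d ≈ 0.93

Minimum detectable effect (two-sample t-test, normal approximation):
d = (z_{α/2} + z_β) / √(n/2)
d = (3.291 + 0.878) / √(40/2)
d = 4.168 / 4.472
d ≈ 0.93

By Cohen's convention (0.2 small / 0.5 medium / 0.8 large): large effect.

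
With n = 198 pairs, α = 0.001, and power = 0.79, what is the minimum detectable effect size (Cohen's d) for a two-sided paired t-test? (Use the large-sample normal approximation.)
d ≈ 0.29

Minimum detectable effect (paired t-test, normal approximation):
d = (z_{α/2} + z_β) / √n
d = (3.291 + 0.806) / √198
d = 4.097 / 14.071
d ≈ 0.29

By Cohen's convention (0.2 small / 0.5 medium / 0.8 large): small effect.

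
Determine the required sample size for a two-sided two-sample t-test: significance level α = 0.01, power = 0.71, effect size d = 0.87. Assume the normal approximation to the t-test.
n = 26 per group

Sample size formula (two-sample t-test, normal approximation):
n = 2 · ((z_{α/2} + z_β) / d)²

z_{α/2} = 2.576 (for α = 0.01, two-sided)
z_β = 0.553 (for power = 0.71)
d = 0.87

n = 2 · ((2.576 + 0.553) / 0.87)²
n = 2 · (3.597)²
n ≈ 25.88
Round up to the next whole number: n = 26 per group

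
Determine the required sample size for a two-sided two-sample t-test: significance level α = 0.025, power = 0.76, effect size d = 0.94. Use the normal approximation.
n = 20 per group

Sample size formula (two-sample t-test, normal approximation):
n = 2 · ((z_{α/2} + z_β) / d)²

z_{α/2} = 2.241 (for α = 0.025, two-sided)
z_β = 0.706 (for power = 0.76)
d = 0.94

n = 2 · ((2.241 + 0.706) / 0.94)²
n = 2 · (3.135)²
n ≈ 19.66
Round up to the next whole number: n = 20 per group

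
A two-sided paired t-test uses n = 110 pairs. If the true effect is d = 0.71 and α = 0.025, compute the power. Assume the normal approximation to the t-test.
Power ≈ 1.00

Power calculation (paired t-test, normal approximation):
z_β = d · √n - z_{α/2}
z_β = 0.71 · √110 - 2.241
z_β = 0.71 · 10.488 - 2.241
z_β = 5.205

Power = Φ(z_β) = Φ(5.205) ≈ 1.000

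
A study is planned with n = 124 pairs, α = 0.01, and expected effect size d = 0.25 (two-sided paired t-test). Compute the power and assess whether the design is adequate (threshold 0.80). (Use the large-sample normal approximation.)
Power ≈ 0.58; the study is underpowered (power < 0.80)

Power calculation (paired t-test, normal approximation):
z_β = d · √n - z_{α/2}
z_β = 0.25 · √124 - 2.576
z_β = 0.25 · 11.136 - 2.576
z_β = 0.208

Power = Φ(z_β) = Φ(0.208) ≈ 0.582

Effect size d = 0.25 is small by Cohen's convention (0.2/0.5/0.8).

Threshold: power ≥ 0.80 is conventionally adequate.
Power ≈ 0.58 → the study is underpowered (power < 0.80).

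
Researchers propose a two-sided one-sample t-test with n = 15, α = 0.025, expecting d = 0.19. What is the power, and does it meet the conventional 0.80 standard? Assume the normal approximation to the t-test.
Power ≈ 0.07; the study is underpowered (power < 0.80)

Power calculation (one-sample t-test, normal approximation):
z_β = d · √n - z_{α/2}
z_β = 0.19 · √15 - 2.241
z_β = 0.19 · 3.873 - 2.241
z_β = -1.506

Power = Φ(z_β) = Φ(-1.506) ≈ 0.066

Effect size d = 0.19 is very small by Cohen's convention (0.2/0.5/0.8).

Threshold: power ≥ 0.80 is conventionally adequate.
Power ≈ 0.07 → the study is underpowered (power < 0.80).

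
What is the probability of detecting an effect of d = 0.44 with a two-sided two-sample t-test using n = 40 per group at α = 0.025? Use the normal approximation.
Power ≈ 0.39

Power calculation (two-sample t-test, normal approximation):
z_β = d · √(n/2) - z_{α/2}
z_β = 0.44 · √(40/2) - 2.241
z_β = 0.44 · 4.472 - 2.241
z_β = -0.274

Power = Φ(z_β) = Φ(-0.274) ≈ 0.392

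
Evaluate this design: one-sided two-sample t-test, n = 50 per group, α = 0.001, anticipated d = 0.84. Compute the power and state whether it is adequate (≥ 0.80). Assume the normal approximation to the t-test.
Power ≈ 0.87; the study is adequately powered (power ≥ 0.80)

Power calculation (two-sample t-test, normal approximation):
z_β = d · √(n/2) - z_α
z_β = 0.84 · √(50/2) - 3.090
z_β = 0.84 · 5.000 - 3.090
z_β = 1.110

Power = Φ(z_β) = Φ(1.110) ≈ 0.866

Effect size d = 0.84 is large by Cohen's convention (0.2/0.5/0.8).

Threshold: power ≥ 0.80 is conventionally adequate.
Power ≈ 0.87 → the study is adequately powered (power ≥ 0.80).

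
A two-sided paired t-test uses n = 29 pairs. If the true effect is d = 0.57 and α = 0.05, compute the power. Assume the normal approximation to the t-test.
Power ≈ 0.87

Power calculation (paired t-test, normal approximation):
z_β = d · √n - z_{α/2}
z_β = 0.57 · √29 - 1.960
z_β = 0.57 · 5.385 - 1.960
z_β = 1.110

Power = Φ(z_β) = Φ(1.110) ≈ 0.866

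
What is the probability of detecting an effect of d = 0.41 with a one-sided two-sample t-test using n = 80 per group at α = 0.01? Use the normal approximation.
Power ≈ 0.61

Power calculation (two-sample t-test, normal approximation):
z_β = d · √(n/2) - z_α
z_β = 0.41 · √(80/2) - 2.326
z_β = 0.41 · 6.325 - 2.326
z_β = 0.267

Power = Φ(z_β) = Φ(0.267) ≈ 0.605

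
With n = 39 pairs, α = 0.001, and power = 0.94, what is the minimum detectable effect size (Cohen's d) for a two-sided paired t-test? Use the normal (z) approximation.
d ≈ 0.78

Minimum detectable effect (paired t-test, normal approximation):
d = (z_{α/2} + z_β) / √n
d = (3.291 + 1.555) / √39
d = 4.845 / 6.245
d ≈ 0.78

By Cohen's convention (0.2 small / 0.5 medium / 0.8 large): medium effect.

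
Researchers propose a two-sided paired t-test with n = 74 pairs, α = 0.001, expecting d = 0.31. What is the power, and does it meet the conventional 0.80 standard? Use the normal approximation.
Power ≈ 0.27; the study is underpowered (power < 0.80)

Power calculation (paired t-test, normal approximation):
z_β = d · √n - z_{α/2}
z_β = 0.31 · √74 - 3.291
z_β = 0.31 · 8.602 - 3.291
z_β = -0.624

Power = Φ(z_β) = Φ(-0.624) ≈ 0.266

Effect size d = 0.31 is small by Cohen's convention (0.2/0.5/0.8).

Threshold: power ≥ 0.80 is conventionally adequate.
Power ≈ 0.27 → the study is underpowered (power < 0.80).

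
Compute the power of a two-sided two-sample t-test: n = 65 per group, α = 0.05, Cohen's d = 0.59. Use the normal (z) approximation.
Power ≈ 0.92

Power calculation (two-sample t-test, normal approximation):
z_β = d · √(n/2) - z_{α/2}
z_β = 0.59 · √(65/2) - 1.960
z_β = 0.59 · 5.701 - 1.960
z_β = 1.404

Power = Φ(z_β) = Φ(1.404) ≈ 0.920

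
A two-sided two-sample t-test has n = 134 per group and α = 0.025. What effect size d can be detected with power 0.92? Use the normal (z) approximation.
d ≈ 0.45

Minimum detectable effect (two-sample t-test, normal approximation):
d = (z_{α/2} + z_β) / √(n/2)
d = (2.241 + 1.405) / √(134/2)
d = 3.646 / 8.185
d ≈ 0.45

By Cohen's convention (0.2 small / 0.5 medium / 0.8 large): small effect.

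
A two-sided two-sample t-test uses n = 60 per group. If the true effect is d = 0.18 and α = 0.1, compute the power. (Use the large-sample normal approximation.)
Power ≈ 0.25

Power calculation (two-sample t-test, normal approximation):
z_β = d · √(n/2) - z_{α/2}
z_β = 0.18 · √(60/2) - 1.645
z_β = 0.18 · 5.477 - 1.645
z_β = -0.659

Power = Φ(z_β) = Φ(-0.659) ≈ 0.255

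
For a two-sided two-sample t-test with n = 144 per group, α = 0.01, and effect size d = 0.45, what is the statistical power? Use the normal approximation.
Power ≈ 0.89

Power calculation (two-sample t-test, normal approximation):
z_β = d · √(n/2) - z_{α/2}
z_β = 0.45 · √(144/2) - 2.576
z_β = 0.45 · 8.485 - 2.576
z_β = 1.243

Power = Φ(z_β) = Φ(1.243) ≈ 0.893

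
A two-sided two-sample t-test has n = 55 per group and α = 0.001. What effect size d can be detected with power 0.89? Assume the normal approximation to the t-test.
d ≈ 0.86

Minimum detectable effect (two-sample t-test, normal approximation):
d = (z_{α/2} + z_β) / √(n/2)
d = (3.291 + 1.227) / √(55/2)
d = 4.517 / 5.244
d ≈ 0.86

By Cohen's convention (0.2 small / 0.5 medium / 0.8 large): large effect.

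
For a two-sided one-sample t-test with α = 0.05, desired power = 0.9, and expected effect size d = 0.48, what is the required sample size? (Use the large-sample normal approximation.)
n = 46

Sample size formula (one-sample t-test, normal approximation):
n = ((z_{α/2} + z_β) / d)²

z_{α/2} = 1.960 (for α = 0.05, two-sided)
z_β = 1.282 (for power = 0.9)
d = 0.48

n = ((1.960 + 1.282) / 0.48)²
n = (6.754)²
n ≈ 45.62
Round up to the next whole number: n = 46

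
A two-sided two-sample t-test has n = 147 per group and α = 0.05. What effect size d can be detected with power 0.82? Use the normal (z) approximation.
d ≈ 0.34

Minimum detectable effect (two-sample t-test, normal approximation):
d = (z_{α/2} + z_β) / √(n/2)
d = (1.960 + 0.915) / √(147/2)
d = 2.875 / 8.573
d ≈ 0.34

By Cohen's convention (0.2 small / 0.5 medium / 0.8 large): small effect.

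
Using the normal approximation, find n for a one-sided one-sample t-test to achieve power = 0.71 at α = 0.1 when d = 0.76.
n = 6

Sample size formula (one-sample t-test, normal approximation):
n = ((z_α + z_β) / d)²

z_α = 1.282 (for α = 0.1, one-sided)
z_β = 0.553 (for power = 0.71)
d = 0.76

n = ((1.282 + 0.553) / 0.76)²
n = (2.414)²
n ≈ 5.83
Round up to the next whole number: n = 6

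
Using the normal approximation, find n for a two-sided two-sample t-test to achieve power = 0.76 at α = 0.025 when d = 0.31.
n = 181 per group

Sample size formula (two-sample t-test, normal approximation):
n = 2 · ((z_{α/2} + z_β) / d)²

z_{α/2} = 2.241 (for α = 0.025, two-sided)
z_β = 0.706 (for power = 0.76)
d = 0.31

n = 2 · ((2.241 + 0.706) / 0.31)²
n = 2 · (9.506)²
n ≈ 180.73
Round up to the next whole number: n = 181 per group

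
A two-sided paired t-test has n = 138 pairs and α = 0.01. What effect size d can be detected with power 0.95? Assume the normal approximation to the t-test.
d ≈ 0.36

Minimum detectable effect (paired t-test, normal approximation):
d = (z_{α/2} + z_β) / √n
d = (2.576 + 1.645) / √138
d = 4.221 / 11.747
d ≈ 0.36

By Cohen's convention (0.2 small / 0.5 medium / 0.8 large): small effect.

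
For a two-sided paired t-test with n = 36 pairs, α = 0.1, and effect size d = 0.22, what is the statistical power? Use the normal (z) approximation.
Power ≈ 0.37

Power calculation (paired t-test, normal approximation):
z_β = d · √n - z_{α/2}
z_β = 0.22 · √36 - 1.645
z_β = 0.22 · 6.000 - 1.645
z_β = -0.325

Power = Φ(z_β) = Φ(-0.325) ≈ 0.373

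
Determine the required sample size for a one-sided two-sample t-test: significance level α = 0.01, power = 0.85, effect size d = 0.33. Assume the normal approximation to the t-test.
n = 208 per group

Sample size formula (two-sample t-test, normal approximation):
n = 2 · ((z_α + z_β) / d)²

z_α = 2.326 (for α = 0.01, one-sided)
z_β = 1.036 (for power = 0.85)
d = 0.33

n = 2 · ((2.326 + 1.036) / 0.33)²
n = 2 · (10.188)²
n ≈ 207.59
Round up to the next whole number: n = 208 per group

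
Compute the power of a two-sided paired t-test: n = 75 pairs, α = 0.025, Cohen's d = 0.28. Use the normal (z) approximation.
Power ≈ 0.57

Power calculation (paired t-test, normal approximation):
z_β = d · √n - z_{α/2}
z_β = 0.28 · √75 - 2.241
z_β = 0.28 · 8.660 - 2.241
z_β = 0.183

Power = Φ(z_β) = Φ(0.183) ≈ 0.573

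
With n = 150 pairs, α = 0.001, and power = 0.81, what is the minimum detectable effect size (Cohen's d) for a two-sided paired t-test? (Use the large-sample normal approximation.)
d ≈ 0.34

Minimum detectable effect (paired t-test, normal approximation):
d = (z_{α/2} + z_β) / √n
d = (3.291 + 0.878) / √150
d = 4.168 / 12.247
d ≈ 0.34

By Cohen's convention (0.2 small / 0.5 medium / 0.8 large): small effect.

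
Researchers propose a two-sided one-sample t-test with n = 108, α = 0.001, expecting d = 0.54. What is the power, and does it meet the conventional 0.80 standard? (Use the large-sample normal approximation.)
Power ≈ 0.99; the study is adequately powered (power ≥ 0.80)

Power calculation (one-sample t-test, normal approximation):
z_β = d · √n - z_{α/2}
z_β = 0.54 · √108 - 3.291
z_β = 0.54 · 10.392 - 3.291
z_β = 2.321

Power = Φ(z_β) = Φ(2.321) ≈ 0.990

Effect size d = 0.54 is medium by Cohen's convention (0.2/0.5/0.8).

Threshold: power ≥ 0.80 is conventionally adequate.
Power ≈ 0.99 → the study is adequately powered (power ≥ 0.80).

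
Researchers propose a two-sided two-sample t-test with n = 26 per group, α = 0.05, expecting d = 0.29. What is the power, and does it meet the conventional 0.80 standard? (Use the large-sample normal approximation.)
Power ≈ 0.18; the study is underpowered (power < 0.80)

Power calculation (two-sample t-test, normal approximation):
z_β = d · √(n/2) - z_{α/2}
z_β = 0.29 · √(26/2) - 1.960
z_β = 0.29 · 3.606 - 1.960
z_β = -0.914

Power = Φ(z_β) = Φ(-0.914) ≈ 0.180

Effect size d = 0.29 is small by Cohen's convention (0.2/0.5/0.8).

Threshold: power ≥ 0.80 is conventionally adequate.
Power ≈ 0.18 → the study is underpowered (power < 0.80).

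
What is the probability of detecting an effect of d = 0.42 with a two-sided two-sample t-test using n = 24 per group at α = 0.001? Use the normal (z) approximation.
Power ≈ 0.03

Power calculation (two-sample t-test, normal approximation):
z_β = d · √(n/2) - z_{α/2}
z_β = 0.42 · √(24/2) - 3.291
z_β = 0.42 · 3.464 - 3.291
z_β = -1.836

Power = Φ(z_β) = Φ(-1.836) ≈ 0.033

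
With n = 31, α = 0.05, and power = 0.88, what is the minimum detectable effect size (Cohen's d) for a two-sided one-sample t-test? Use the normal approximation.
d ≈ 0.56

Minimum detectable effect (one-sample t-test, normal approximation):
d = (z_{α/2} + z_β) / √n
d = (1.960 + 1.175) / √31
d = 3.135 / 5.568
d ≈ 0.56

By Cohen's convention (0.2 small / 0.5 medium / 0.8 large): medium effect.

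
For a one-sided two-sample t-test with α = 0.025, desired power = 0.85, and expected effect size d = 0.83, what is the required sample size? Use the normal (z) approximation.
n = 27 per group

Sample size formula (two-sample t-test, normal approximation):
n = 2 · ((z_α + z_β) / d)²

z_α = 1.960 (for α = 0.025, one-sided)
z_β = 1.036 (for power = 0.85)
d = 0.83

n = 2 · ((1.960 + 1.036) / 0.83)²
n = 2 · (3.610)²
n ≈ 26.06
Round up to the next whole number: n = 27 per group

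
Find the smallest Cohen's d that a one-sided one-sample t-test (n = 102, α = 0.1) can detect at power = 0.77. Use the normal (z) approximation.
d ≈ 0.20

Minimum detectable effect (one-sample t-test, normal approximation):
d = (z_α + z_β) / √n
d = (1.282 + 0.739) / √102
d = 2.020 / 10.100
d ≈ 0.20

By Cohen's convention (0.2 small / 0.5 medium / 0.8 large): small effect.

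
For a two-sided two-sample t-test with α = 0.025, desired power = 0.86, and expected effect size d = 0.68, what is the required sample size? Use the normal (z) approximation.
n = 48 per group

Sample size formula (two-sample t-test, normal approximation):
n = 2 · ((z_{α/2} + z_β) / d)²

z_{α/2} = 2.241 (for α = 0.025, two-sided)
z_β = 1.080 (for power = 0.86)
d = 0.68

n = 2 · ((2.241 + 1.080) / 0.68)²
n = 2 · (4.884)²
n ≈ 47.71
Round up to the next whole number: n = 48 per group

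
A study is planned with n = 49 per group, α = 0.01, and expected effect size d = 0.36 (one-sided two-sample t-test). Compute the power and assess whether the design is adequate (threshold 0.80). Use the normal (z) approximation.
Power ≈ 0.29; the study is underpowered (power < 0.80)

Power calculation (two-sample t-test, normal approximation):
z_β = d · √(n/2) - z_α
z_β = 0.36 · √(49/2) - 2.326
z_β = 0.36 · 4.950 - 2.326
z_β = -0.544

Power = Φ(z_β) = Φ(-0.544) ≈ 0.293

Effect size d = 0.36 is small by Cohen's convention (0.2/0.5/0.8).

Threshold: power ≥ 0.80 is conventionally adequate.
Power ≈ 0.29 → the study is underpowered (power < 0.80).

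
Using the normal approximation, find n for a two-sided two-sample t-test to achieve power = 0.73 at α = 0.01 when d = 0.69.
n = 43 per group

Sample size formula (two-sample t-test, normal approximation):
n = 2 · ((z_{α/2} + z_β) / d)²

z_{α/2} = 2.576 (for α = 0.01, two-sided)
z_β = 0.613 (for power = 0.73)
d = 0.69

n = 2 · ((2.576 + 0.613) / 0.69)²
n = 2 · (4.622)²
n ≈ 42.73
Round up to the next whole number: n = 43 per group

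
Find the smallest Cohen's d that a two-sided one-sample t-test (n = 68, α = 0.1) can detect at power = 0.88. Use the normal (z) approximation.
d ≈ 0.34

Minimum detectable effect (one-sample t-test, normal approximation):
d = (z_{α/2} + z_β) / √n
d = (1.645 + 1.175) / √68
d = 2.820 / 8.246
d ≈ 0.34

By Cohen's convention (0.2 small / 0.5 medium / 0.8 large): small effect.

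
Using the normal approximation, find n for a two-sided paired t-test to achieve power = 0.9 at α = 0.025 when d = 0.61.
n = 34 pairs

Sample size formula (paired t-test, normal approximation):
n = ((z_{α/2} + z_β) / d)²

z_{α/2} = 2.241 (for α = 0.025, two-sided)
z_β = 1.282 (for power = 0.9)
d = 0.61

n = ((2.241 + 1.282) / 0.61)²
n = (5.775)²
n ≈ 33.35
Round up to the next whole number: n = 34 pairs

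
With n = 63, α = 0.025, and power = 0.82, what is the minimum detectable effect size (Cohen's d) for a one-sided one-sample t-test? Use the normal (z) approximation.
d ≈ 0.36

Minimum detectable effect (one-sample t-test, normal approximation):
d = (z_α + z_β) / √n
d = (1.960 + 0.915) / √63
d = 2.875 / 7.937
d ≈ 0.36

By Cohen's convention (0.2 small / 0.5 medium / 0.8 large): small effect.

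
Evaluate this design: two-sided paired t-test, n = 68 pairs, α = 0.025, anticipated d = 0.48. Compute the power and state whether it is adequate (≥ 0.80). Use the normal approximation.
Power ≈ 0.96; the study is adequately powered (power ≥ 0.80)

Power calculation (paired t-test, normal approximation):
z_β = d · √n - z_{α/2}
z_β = 0.48 · √68 - 2.241
z_β = 0.48 · 8.246 - 2.241
z_β = 1.717

Power = Φ(z_β) = Φ(1.717) ≈ 0.957

Effect size d = 0.48 is small by Cohen's convention (0.2/0.5/0.8).

Threshold: power ≥ 0.80 is conventionally adequate.
Power ≈ 0.96 → the study is adequately powered (power ≥ 0.80).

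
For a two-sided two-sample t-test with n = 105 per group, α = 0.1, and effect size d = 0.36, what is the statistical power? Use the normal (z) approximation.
Power ≈ 0.83

Power calculation (two-sample t-test, normal approximation):
z_β = d · √(n/2) - z_{α/2}
z_β = 0.36 · √(105/2) - 1.645
z_β = 0.36 · 7.246 - 1.645
z_β = 0.964

Power = Φ(z_β) = Φ(0.964) ≈ 0.832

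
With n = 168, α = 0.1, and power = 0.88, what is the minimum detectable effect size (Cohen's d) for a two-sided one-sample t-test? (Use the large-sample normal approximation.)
d ≈ 0.22

Minimum detectable effect (one-sample t-test, normal approximation):
d = (z_{α/2} + z_β) / √n
d = (1.645 + 1.175) / √168
d = 2.820 / 12.961
d ≈ 0.22

By Cohen's convention (0.2 small / 0.5 medium / 0.8 large): small effect.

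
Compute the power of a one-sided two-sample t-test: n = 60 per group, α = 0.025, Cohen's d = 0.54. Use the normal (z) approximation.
Power ≈ 0.84

Power calculation (two-sample t-test, normal approximation):
z_β = d · √(n/2) - z_α
z_β = 0.54 · √(60/2) - 1.960
z_β = 0.54 · 5.477 - 1.960
z_β = 0.998

Power = Φ(z_β) = Φ(0.998) ≈ 0.841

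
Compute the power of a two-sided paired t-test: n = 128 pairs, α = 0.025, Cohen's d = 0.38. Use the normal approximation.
Power ≈ 0.98

Power calculation (paired t-test, normal approximation):
z_β = d · √n - z_{α/2}
z_β = 0.38 · √128 - 2.241
z_β = 0.38 · 11.314 - 2.241
z_β = 2.058

Power = Φ(z_β) = Φ(2.058) ≈ 0.980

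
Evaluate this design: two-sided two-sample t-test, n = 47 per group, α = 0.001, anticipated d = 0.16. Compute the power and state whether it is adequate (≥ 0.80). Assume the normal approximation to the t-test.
Power ≈ 0.01; the study is underpowered (power < 0.80)

Power calculation (two-sample t-test, normal approximation):
z_β = d · √(n/2) - z_{α/2}
z_β = 0.16 · √(47/2) - 3.291
z_β = 0.16 · 4.848 - 3.291
z_β = -2.515

Power = Φ(z_β) = Φ(-2.515) ≈ 0.006

Effect size d = 0.16 is very small by Cohen's convention (0.2/0.5/0.8).

Threshold: power ≥ 0.80 is conventionally adequate.
Power ≈ 0.01 → the study is underpowered (power < 0.80).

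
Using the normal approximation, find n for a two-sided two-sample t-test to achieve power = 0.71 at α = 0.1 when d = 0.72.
n = 19 per group

Sample size formula (two-sample t-test, normal approximation):
n = 2 · ((z_{α/2} + z_β) / d)²

z_{α/2} = 1.645 (for α = 0.1, two-sided)
z_β = 0.553 (for power = 0.71)
d = 0.72

n = 2 · ((1.645 + 0.553) / 0.72)²
n = 2 · (3.053)²
n ≈ 18.64
Round up to the next whole number: n = 19 per group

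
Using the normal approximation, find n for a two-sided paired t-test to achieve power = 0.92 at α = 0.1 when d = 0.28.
n = 119 pairs

Sample size formula (paired t-test, normal approximation):
n = ((z_{α/2} + z_β) / d)²

z_{α/2} = 1.645 (for α = 0.1, two-sided)
z_β = 1.405 (for power = 0.92)
d = 0.28

n = ((1.645 + 1.405) / 0.28)²
n = (10.893)²
n ≈ 118.66
Round up to the next whole number: n = 119 pairs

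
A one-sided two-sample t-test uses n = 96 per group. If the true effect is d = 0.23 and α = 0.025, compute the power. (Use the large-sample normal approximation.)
Power ≈ 0.36

Power calculation (two-sample t-test, normal approximation):
z_β = d · √(n/2) - z_α
z_β = 0.23 · √(96/2) - 1.960
z_β = 0.23 · 6.928 - 1.960
z_β = -0.366

Power = Φ(z_β) = Φ(-0.366) ≈ 0.357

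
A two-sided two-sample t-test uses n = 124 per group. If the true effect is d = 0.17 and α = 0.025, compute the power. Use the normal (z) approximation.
Power ≈ 0.18

Power calculation (two-sample t-test, normal approximation):
z_β = d · √(n/2) - z_{α/2}
z_β = 0.17 · √(124/2) - 2.241
z_β = 0.17 · 7.874 - 2.241
z_β = -0.903

Power = Φ(z_β) = Φ(-0.903) ≈ 0.183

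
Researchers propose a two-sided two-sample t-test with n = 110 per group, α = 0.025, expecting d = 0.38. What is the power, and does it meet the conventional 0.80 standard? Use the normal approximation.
Power ≈ 0.72; the study is underpowered (power < 0.80)

Power calculation (two-sample t-test, normal approximation):
z_β = d · √(n/2) - z_{α/2}
z_β = 0.38 · √(110/2) - 2.241
z_β = 0.38 · 7.416 - 2.241
z_β = 0.577

Power = Φ(z_β) = Φ(0.577) ≈ 0.718

Effect size d = 0.38 is small by Cohen's convention (0.2/0.5/0.8).

Threshold: power ≥ 0.80 is conventionally adequate.
Power ≈ 0.72 → the study is underpowered (power < 0.80).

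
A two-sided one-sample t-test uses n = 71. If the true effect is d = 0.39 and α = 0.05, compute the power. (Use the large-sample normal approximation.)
Power ≈ 0.91

Power calculation (one-sample t-test, normal approximation):
z_β = d · √n - z_{α/2}
z_β = 0.39 · √71 - 1.960
z_β = 0.39 · 8.426 - 1.960
z_β = 1.326

Power = Φ(z_β) = Φ(1.326) ≈ 0.908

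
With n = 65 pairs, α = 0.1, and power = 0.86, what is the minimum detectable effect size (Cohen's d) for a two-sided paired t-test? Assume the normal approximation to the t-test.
d ≈ 0.34

Minimum detectable effect (paired t-test, normal approximation):
d = (z_{α/2} + z_β) / √n
d = (1.645 + 1.080) / √65
d = 2.725 / 8.062
d ≈ 0.34

By Cohen's convention (0.2 small / 0.5 medium / 0.8 large): small effect.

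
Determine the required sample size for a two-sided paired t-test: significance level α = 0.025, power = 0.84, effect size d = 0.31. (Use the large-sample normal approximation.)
n = 109 pairs

Sample size formula (paired t-test, normal approximation):
n = ((z_{α/2} + z_β) / d)²

z_{α/2} = 2.241 (for α = 0.025, two-sided)
z_β = 0.994 (for power = 0.84)
d = 0.31

n = ((2.241 + 0.994) / 0.31)²
n = (10.435)²
n ≈ 108.89
Round up to the next whole number: n = 109 pairs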